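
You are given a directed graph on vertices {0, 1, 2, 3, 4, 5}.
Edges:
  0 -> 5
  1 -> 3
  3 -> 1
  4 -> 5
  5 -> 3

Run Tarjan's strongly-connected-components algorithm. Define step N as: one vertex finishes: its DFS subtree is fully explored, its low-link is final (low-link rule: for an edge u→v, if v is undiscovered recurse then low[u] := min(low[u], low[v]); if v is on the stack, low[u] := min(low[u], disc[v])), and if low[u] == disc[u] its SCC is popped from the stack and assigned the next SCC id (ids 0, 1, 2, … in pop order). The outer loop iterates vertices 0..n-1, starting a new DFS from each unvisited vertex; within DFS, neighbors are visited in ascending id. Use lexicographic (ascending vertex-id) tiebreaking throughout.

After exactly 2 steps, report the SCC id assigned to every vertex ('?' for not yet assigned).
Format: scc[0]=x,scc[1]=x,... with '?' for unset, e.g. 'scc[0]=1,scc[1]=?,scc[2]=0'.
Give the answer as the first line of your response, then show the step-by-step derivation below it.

scc[0]=?,scc[1]=0,scc[2]=?,scc[3]=0,scc[4]=?,scc[5]=?

step 1: low=(low[0]=0,low[1]=2,low[2]=?,low[3]=2,low[4]=?,low[5]=1); scc=(scc[0]=?,scc[1]=?,scc[2]=?,scc[3]=?,scc[4]=?,scc[5]=?)
step 2: low=(low[0]=0,low[1]=2,low[2]=?,low[3]=2,low[4]=?,low[5]=1); scc=(scc[0]=?,scc[1]=0,scc[2]=?,scc[3]=0,scc[4]=?,scc[5]=?)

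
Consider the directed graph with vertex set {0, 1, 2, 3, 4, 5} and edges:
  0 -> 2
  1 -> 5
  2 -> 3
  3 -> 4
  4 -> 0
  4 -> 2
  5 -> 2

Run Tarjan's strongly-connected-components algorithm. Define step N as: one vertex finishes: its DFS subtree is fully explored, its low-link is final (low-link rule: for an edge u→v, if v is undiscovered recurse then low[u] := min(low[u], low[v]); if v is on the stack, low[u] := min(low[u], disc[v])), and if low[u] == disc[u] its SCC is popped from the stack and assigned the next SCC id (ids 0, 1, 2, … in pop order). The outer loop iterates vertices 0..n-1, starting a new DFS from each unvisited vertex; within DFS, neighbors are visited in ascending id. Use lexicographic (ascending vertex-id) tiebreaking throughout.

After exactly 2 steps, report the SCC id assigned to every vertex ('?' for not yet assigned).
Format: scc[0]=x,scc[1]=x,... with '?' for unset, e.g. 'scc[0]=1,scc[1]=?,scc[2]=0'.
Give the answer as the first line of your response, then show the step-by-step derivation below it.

scc[0]=?,scc[1]=?,scc[2]=?,scc[3]=?,scc[4]=?,scc[5]=?

step 1: low=(low[0]=0,low[1]=?,low[2]=1,low[3]=2,low[4]=0,low[5]=?); scc=(scc[0]=?,scc[1]=?,scc[2]=?,scc[3]=?,scc[4]=?,scc[5]=?)
step 2: low=(low[0]=0,low[1]=?,low[2]=1,low[3]=0,low[4]=0,low[5]=?); scc=(scc[0]=?,scc[1]=?,scc[2]=?,scc[3]=?,scc[4]=?,scc[5]=?)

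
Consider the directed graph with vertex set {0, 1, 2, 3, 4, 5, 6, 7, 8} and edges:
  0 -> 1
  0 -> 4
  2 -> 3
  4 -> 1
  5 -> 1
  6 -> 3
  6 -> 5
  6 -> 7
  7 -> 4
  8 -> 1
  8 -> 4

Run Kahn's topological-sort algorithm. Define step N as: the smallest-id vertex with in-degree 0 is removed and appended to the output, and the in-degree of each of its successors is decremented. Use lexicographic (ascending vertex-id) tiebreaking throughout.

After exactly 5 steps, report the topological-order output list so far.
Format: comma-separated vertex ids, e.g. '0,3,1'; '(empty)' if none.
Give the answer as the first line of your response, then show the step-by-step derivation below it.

0,2,6,3,5

step 1: output 0; order=[0]; indeg=(0,3,0,2,2,1,0,1,0)
step 2: output 2; order=[0,2]; indeg=(0,3,0,1,2,1,0,1,0)
step 3: output 6; order=[0,2,6]; indeg=(0,3,0,0,2,0,0,0,0)
step 4: output 3; order=[0,2,6,3]; indeg=(0,3,0,0,2,0,0,0,0)
step 5: output 5; order=[0,2,6,3,5]; indeg=(0,2,0,0,2,0,0,0,0)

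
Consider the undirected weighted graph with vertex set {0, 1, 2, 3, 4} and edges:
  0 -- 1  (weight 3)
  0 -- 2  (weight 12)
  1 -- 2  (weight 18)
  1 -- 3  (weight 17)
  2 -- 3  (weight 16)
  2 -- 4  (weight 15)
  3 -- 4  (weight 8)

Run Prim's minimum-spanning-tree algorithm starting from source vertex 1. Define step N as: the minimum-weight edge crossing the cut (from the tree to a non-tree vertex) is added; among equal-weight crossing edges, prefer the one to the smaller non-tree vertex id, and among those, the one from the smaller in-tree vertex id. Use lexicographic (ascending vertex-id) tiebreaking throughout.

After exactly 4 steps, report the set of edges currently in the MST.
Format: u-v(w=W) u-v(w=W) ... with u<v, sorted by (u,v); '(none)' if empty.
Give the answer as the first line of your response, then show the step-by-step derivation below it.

0-1(w=3) 0-2(w=12) 2-4(w=15) 3-4(w=8)

step 1: add edge 0-1 (w=3); MST = {0-1(w=3)}
step 2: add edge 0-2 (w=12); MST = {0-1(w=3) 0-2(w=12)}
step 3: add edge 2-4 (w=15); MST = {0-1(w=3) 0-2(w=12) 2-4(w=15)}
step 4: add edge 3-4 (w=8); MST = {0-1(w=3) 0-2(w=12) 2-4(w=15) 3-4(w=8)}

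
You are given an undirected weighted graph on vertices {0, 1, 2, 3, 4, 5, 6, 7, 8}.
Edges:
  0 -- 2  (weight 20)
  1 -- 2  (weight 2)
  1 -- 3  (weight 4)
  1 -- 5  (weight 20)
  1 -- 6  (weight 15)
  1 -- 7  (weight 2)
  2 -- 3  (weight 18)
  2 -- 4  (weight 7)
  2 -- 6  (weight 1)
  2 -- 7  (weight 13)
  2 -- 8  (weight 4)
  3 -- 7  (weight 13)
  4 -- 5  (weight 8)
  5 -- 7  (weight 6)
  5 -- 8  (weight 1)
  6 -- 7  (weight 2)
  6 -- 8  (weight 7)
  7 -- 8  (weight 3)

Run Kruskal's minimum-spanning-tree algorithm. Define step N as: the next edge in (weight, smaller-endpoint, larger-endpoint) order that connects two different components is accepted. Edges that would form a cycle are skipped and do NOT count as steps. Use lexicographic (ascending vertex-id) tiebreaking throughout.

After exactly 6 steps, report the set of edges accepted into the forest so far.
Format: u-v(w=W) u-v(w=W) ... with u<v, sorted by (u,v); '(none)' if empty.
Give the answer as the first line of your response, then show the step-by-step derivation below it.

1-2(w=2) 1-3(w=4) 1-7(w=2) 2-6(w=1) 5-8(w=1) 7-8(w=3)

step 1: add edge 2-6 (w=1); MST = {2-6(w=1)}
step 2: add edge 5-8 (w=1); MST = {2-6(w=1) 5-8(w=1)}
step 3: add edge 1-2 (w=2); MST = {1-2(w=2) 2-6(w=1) 5-8(w=1)}
step 4: add edge 1-7 (w=2); MST = {1-2(w=2) 1-7(w=2) 2-6(w=1) 5-8(w=1)}
step 5: add edge 7-8 (w=3); MST = {1-2(w=2) 1-7(w=2) 2-6(w=1) 5-8(w=1) 7-8(w=3)}
step 6: add edge 1-3 (w=4); MST = {1-2(w=2) 1-3(w=4) 1-7(w=2) 2-6(w=1) 5-8(w=1) 7-8(w=3)}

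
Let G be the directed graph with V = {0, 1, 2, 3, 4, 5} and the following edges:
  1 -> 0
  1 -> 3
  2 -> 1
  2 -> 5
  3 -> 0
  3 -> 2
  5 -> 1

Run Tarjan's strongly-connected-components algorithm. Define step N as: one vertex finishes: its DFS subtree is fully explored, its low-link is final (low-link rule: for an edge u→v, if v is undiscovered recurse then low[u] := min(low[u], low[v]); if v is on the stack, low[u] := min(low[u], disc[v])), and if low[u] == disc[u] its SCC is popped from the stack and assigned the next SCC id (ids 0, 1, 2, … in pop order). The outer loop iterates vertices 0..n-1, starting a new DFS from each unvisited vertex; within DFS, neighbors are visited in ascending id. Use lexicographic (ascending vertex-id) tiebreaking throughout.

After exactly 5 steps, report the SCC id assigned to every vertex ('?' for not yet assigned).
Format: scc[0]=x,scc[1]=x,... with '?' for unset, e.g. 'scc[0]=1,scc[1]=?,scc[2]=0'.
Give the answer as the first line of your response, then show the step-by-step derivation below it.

scc[0]=0,scc[1]=1,scc[2]=1,scc[3]=1,scc[4]=?,scc[5]=1

step 1: low=(low[0]=0,low[1]=?,low[2]=?,low[3]=?,low[4]=?,low[5]=?); scc=(scc[0]=0,scc[1]=?,scc[2]=?,scc[3]=?,scc[4]=?,scc[5]=?)
step 2: low=(low[0]=0,low[1]=1,low[2]=1,low[3]=2,low[4]=?,low[5]=1); scc=(scc[0]=0,scc[1]=?,scc[2]=?,scc[3]=?,scc[4]=?,scc[5]=?)
step 3: low=(low[0]=0,low[1]=1,low[2]=1,low[3]=2,low[4]=?,low[5]=1); scc=(scc[0]=0,scc[1]=?,scc[2]=?,scc[3]=?,scc[4]=?,scc[5]=?)
step 4: low=(low[0]=0,low[1]=1,low[2]=1,low[3]=1,low[4]=?,low[5]=1); scc=(scc[0]=0,scc[1]=?,scc[2]=?,scc[3]=?,scc[4]=?,scc[5]=?)
step 5: low=(low[0]=0,low[1]=1,low[2]=1,low[3]=1,low[4]=?,low[5]=1); scc=(scc[0]=0,scc[1]=1,scc[2]=1,scc[3]=1,scc[4]=?,scc[5]=1)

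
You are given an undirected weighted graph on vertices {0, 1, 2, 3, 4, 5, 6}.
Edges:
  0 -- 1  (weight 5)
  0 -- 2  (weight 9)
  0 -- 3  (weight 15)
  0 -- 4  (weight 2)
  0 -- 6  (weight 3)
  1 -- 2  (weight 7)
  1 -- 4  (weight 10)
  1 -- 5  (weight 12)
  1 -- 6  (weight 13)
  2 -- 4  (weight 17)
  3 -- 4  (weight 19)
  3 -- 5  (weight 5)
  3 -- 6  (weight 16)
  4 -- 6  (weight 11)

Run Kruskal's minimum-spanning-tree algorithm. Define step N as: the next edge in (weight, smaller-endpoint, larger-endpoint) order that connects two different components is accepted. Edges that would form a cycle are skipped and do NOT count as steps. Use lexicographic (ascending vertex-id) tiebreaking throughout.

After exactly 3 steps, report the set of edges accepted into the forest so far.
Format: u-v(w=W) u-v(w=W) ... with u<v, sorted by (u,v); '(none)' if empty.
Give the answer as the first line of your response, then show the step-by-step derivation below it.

0-1(w=5) 0-4(w=2) 0-6(w=3)

step 1: add edge 0-4 (w=2); MST = {0-4(w=2)}
step 2: add edge 0-6 (w=3); MST = {0-4(w=2) 0-6(w=3)}
step 3: add edge 0-1 (w=5); MST = {0-1(w=5) 0-4(w=2) 0-6(w=3)}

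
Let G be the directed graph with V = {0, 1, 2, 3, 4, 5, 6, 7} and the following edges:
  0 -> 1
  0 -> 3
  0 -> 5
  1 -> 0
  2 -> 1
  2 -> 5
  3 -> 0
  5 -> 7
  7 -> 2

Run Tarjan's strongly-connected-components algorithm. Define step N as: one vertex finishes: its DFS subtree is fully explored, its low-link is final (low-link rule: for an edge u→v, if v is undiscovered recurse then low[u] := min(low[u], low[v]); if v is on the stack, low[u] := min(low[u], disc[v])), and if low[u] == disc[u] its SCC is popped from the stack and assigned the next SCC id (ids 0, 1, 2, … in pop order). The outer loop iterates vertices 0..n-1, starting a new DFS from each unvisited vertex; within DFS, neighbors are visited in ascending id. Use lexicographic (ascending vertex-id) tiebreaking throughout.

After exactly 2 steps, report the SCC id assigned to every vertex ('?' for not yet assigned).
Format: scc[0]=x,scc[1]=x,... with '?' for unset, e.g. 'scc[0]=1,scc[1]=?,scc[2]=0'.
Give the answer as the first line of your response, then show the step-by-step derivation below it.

scc[0]=?,scc[1]=?,scc[2]=?,scc[3]=?,scc[4]=?,scc[5]=?,scc[6]=?,scc[7]=?

step 1: low=(low[0]=0,low[1]=0,low[2]=?,low[3]=?,low[4]=?,low[5]=?,low[6]=?,low[7]=?); scc=(scc[0]=?,scc[1]=?,scc[2]=?,scc[3]=?,scc[4]=?,scc[5]=?,scc[6]=?,scc[7]=?)
step 2: low=(low[0]=0,low[1]=0,low[2]=?,low[3]=0,low[4]=?,low[5]=?,low[6]=?,low[7]=?); scc=(scc[0]=?,scc[1]=?,scc[2]=?,scc[3]=?,scc[4]=?,scc[5]=?,scc[6]=?,scc[7]=?)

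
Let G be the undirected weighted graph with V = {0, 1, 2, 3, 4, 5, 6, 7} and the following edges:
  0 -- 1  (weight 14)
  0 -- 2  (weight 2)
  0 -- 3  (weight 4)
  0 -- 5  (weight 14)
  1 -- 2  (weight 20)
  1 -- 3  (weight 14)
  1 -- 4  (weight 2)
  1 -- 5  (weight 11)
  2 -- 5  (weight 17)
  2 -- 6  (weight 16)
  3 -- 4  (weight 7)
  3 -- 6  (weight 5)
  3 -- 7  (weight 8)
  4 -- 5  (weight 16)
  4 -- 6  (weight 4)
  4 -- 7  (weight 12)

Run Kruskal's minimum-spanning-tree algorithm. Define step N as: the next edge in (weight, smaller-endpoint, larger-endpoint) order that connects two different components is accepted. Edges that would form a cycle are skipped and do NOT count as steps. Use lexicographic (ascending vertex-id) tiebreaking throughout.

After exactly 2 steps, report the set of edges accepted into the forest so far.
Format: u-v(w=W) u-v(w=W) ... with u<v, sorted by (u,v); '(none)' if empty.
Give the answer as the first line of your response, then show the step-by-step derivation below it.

0-2(w=2) 1-4(w=2)

step 1: add edge 0-2 (w=2); MST = {0-2(w=2)}
step 2: add edge 1-4 (w=2); MST = {0-2(w=2) 1-4(w=2)}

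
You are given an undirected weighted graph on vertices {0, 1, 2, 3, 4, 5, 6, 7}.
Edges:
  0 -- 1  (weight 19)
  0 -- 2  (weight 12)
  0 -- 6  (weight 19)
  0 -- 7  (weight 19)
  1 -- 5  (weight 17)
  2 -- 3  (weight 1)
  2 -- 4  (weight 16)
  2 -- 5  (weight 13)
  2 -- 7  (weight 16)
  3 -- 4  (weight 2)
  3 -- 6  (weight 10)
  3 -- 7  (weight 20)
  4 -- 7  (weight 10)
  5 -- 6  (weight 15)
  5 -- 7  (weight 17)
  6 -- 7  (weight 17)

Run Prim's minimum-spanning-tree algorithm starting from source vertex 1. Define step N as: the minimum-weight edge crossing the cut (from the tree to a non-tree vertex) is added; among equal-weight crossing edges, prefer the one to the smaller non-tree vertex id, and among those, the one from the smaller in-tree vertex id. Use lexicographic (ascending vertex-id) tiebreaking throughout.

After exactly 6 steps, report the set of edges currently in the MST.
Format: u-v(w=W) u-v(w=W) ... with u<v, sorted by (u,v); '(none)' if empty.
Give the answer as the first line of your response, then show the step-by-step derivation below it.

1-5(w=17) 2-3(w=1) 2-5(w=13) 3-4(w=2) 3-6(w=10) 4-7(w=10)

step 1: add edge 1-5 (w=17); MST = {1-5(w=17)}
step 2: add edge 2-5 (w=13); MST = {1-5(w=17) 2-5(w=13)}
step 3: add edge 2-3 (w=1); MST = {1-5(w=17) 2-3(w=1) 2-5(w=13)}
step 4: add edge 3-4 (w=2); MST = {1-5(w=17) 2-3(w=1) 2-5(w=13) 3-4(w=2)}
step 5: add edge 3-6 (w=10); MST = {1-5(w=17) 2-3(w=1) 2-5(w=13) 3-4(w=2) 3-6(w=10)}
step 6: add edge 4-7 (w=10); MST = {1-5(w=17) 2-3(w=1) 2-5(w=13) 3-4(w=2) 3-6(w=10) 4-7(w=10)}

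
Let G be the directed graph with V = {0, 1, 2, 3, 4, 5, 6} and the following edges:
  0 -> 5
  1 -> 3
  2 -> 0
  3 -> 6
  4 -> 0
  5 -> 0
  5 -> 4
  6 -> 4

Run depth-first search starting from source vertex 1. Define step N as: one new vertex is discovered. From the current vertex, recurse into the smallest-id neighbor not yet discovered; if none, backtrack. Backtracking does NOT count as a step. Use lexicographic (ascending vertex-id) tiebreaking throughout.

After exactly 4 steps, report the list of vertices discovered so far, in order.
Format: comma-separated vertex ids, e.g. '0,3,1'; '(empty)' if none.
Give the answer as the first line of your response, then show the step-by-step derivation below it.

1,3,6,4

step 1: discover 1; path=1; order=1
step 2: discover 3; path=1>3; order=1,3
step 3: discover 6; path=1>3>6; order=1,3,6
step 4: discover 4; path=1>3>6>4; order=1,3,6,4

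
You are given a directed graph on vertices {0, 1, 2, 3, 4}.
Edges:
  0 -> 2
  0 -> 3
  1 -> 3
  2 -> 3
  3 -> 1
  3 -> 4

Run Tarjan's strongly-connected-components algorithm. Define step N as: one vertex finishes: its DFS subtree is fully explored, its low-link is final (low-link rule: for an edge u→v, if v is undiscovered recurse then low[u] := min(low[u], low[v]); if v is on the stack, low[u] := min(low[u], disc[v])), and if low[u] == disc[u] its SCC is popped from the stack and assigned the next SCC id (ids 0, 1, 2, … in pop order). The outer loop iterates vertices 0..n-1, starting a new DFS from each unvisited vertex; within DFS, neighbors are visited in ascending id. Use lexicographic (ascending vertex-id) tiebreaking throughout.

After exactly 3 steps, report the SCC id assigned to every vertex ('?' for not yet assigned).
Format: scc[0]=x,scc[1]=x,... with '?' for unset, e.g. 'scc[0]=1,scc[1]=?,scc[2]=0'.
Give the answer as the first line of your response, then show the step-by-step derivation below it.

scc[0]=?,scc[1]=1,scc[2]=?,scc[3]=1,scc[4]=0

step 1: low=(low[0]=0,low[1]=2,low[2]=1,low[3]=2,low[4]=?); scc=(scc[0]=?,scc[1]=?,scc[2]=?,scc[3]=?,scc[4]=?)
step 2: low=(low[0]=0,low[1]=2,low[2]=1,low[3]=2,low[4]=4); scc=(scc[0]=?,scc[1]=?,scc[2]=?,scc[3]=?,scc[4]=0)
step 3: low=(low[0]=0,low[1]=2,low[2]=1,low[3]=2,low[4]=4); scc=(scc[0]=?,scc[1]=1,scc[2]=?,scc[3]=1,scc[4]=0)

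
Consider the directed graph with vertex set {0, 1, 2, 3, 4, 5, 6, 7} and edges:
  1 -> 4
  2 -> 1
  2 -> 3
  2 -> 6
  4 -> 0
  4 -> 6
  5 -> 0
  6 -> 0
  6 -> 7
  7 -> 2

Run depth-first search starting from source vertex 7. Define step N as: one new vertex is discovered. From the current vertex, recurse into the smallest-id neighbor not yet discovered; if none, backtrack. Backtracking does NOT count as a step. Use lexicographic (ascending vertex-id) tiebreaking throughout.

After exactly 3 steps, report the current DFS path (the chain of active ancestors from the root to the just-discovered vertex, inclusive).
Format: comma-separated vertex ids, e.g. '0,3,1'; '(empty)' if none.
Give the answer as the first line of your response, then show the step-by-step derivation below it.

7,2,1

step 1: discover 7; path=7; order=7
step 2: discover 2; path=7>2; order=7,2
step 3: discover 1; path=7>2>1; order=7,2,1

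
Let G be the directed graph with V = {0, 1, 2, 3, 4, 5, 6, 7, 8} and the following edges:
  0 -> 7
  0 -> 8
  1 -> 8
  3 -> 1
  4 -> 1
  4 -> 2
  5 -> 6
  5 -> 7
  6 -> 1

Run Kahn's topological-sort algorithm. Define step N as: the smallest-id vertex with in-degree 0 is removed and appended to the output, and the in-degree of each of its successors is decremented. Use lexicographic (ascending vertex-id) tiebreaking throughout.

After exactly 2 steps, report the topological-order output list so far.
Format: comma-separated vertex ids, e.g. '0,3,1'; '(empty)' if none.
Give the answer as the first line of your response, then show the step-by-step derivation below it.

0,3

step 1: output 0; order=[0]; indeg=(0,3,1,0,0,0,1,1,1)
step 2: output 3; order=[0,3]; indeg=(0,2,1,0,0,0,1,1,1)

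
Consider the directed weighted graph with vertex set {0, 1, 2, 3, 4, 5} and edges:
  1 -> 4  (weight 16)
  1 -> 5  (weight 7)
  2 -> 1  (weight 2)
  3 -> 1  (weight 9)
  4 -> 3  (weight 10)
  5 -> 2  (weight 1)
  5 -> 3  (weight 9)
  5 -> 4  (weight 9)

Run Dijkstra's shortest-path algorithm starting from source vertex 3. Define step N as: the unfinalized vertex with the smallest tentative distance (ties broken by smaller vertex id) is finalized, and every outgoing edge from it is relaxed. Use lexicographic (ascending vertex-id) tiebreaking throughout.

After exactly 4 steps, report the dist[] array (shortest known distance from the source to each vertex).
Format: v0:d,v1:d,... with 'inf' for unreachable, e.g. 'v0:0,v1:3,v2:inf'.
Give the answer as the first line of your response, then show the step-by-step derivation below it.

v0:inf,v1:9,v2:17,v3:0,v4:25,v5:16

step 1: dist = v0:inf,v1:9,v2:inf,v3:0,v4:inf,v5:inf
step 2: dist = v0:inf,v1:9,v2:inf,v3:0,v4:25,v5:16
step 3: dist = v0:inf,v1:9,v2:17,v3:0,v4:25,v5:16
step 4: dist = v0:inf,v1:9,v2:17,v3:0,v4:25,v5:16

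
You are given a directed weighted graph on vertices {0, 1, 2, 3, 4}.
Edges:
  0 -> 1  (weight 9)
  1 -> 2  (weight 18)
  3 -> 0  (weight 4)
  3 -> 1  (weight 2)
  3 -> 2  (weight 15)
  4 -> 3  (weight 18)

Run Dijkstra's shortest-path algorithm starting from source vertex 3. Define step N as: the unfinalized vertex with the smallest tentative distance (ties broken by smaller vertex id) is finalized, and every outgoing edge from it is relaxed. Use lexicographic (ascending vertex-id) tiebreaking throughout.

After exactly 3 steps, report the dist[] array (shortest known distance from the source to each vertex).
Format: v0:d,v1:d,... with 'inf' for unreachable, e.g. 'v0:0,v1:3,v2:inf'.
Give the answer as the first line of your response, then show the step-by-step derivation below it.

v0:4,v1:2,v2:15,v3:0,v4:inf

step 1: dist = v0:4,v1:2,v2:15,v3:0,v4:inf
step 2: dist = v0:4,v1:2,v2:15,v3:0,v4:inf
step 3: dist = v0:4,v1:2,v2:15,v3:0,v4:inf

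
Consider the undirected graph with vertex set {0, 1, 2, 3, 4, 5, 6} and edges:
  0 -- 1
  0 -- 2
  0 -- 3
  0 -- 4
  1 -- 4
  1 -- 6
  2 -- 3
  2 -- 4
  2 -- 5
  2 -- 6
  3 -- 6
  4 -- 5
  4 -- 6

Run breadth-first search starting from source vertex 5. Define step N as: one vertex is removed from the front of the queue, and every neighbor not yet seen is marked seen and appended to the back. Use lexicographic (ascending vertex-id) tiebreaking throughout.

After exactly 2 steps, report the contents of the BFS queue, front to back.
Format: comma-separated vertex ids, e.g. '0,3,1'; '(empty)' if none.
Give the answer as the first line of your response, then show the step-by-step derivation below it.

4,0,3,6

step 1: dequeue 5; queue=[2,4]; order=5
step 2: dequeue 2; queue=[4,0,3,6]; order=5,2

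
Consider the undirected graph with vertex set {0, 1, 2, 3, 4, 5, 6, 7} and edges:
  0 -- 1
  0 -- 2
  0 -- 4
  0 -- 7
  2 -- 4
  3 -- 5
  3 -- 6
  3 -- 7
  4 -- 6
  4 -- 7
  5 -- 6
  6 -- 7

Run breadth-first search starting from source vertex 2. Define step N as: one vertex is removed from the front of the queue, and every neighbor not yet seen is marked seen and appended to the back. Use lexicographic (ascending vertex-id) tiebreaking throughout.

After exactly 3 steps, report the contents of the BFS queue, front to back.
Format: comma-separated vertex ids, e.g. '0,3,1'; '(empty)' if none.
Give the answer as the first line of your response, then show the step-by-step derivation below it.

1,7,6

step 1: dequeue 2; queue=[0,4]; order=2
step 2: dequeue 0; queue=[4,1,7]; order=2,0
step 3: dequeue 4; queue=[1,7,6]; order=2,0,4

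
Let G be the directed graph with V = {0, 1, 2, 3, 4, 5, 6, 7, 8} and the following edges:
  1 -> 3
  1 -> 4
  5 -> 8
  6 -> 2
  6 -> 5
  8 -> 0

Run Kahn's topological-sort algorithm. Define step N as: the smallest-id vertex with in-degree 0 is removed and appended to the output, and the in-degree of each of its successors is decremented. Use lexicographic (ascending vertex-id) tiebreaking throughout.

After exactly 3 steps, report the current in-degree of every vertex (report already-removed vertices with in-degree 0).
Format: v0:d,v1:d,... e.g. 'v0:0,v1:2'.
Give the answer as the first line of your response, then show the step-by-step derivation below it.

v0:1,v1:0,v2:1,v3:0,v4:0,v5:1,v6:0,v7:0,v8:1

step 1: output 1; order=[1]; indeg=(1,0,1,0,0,1,0,0,1)
step 2: output 3; order=[1,3]; indeg=(1,0,1,0,0,1,0,0,1)
step 3: output 4; order=[1,3,4]; indeg=(1,0,1,0,0,1,0,0,1)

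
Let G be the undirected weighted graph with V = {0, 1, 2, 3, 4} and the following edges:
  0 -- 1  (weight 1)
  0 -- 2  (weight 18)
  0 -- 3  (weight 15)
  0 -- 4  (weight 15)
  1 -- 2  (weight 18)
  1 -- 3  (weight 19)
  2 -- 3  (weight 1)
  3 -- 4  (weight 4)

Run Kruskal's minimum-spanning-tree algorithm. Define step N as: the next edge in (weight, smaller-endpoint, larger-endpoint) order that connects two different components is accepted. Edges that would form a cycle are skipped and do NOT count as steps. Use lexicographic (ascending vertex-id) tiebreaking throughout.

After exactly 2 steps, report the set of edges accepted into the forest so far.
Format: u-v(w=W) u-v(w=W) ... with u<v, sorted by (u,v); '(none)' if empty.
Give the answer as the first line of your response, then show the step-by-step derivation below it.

0-1(w=1) 2-3(w=1)

step 1: add edge 0-1 (w=1); MST = {0-1(w=1)}
step 2: add edge 2-3 (w=1); MST = {0-1(w=1) 2-3(w=1)}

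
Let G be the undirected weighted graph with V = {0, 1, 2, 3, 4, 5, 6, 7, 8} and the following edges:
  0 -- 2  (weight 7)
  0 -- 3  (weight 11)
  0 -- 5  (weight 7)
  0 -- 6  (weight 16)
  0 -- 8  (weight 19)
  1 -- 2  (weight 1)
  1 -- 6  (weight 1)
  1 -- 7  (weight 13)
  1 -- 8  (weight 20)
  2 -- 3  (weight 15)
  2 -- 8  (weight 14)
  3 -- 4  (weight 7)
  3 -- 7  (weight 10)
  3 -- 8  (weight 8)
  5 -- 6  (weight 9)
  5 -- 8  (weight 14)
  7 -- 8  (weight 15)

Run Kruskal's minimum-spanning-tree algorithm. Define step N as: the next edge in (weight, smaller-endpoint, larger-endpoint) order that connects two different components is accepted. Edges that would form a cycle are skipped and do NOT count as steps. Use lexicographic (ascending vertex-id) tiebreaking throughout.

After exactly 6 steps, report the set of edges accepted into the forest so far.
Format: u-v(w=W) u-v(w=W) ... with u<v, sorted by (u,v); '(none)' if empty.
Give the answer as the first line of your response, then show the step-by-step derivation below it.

0-2(w=7) 0-5(w=7) 1-2(w=1) 1-6(w=1) 3-4(w=7) 3-8(w=8)

step 1: add edge 1-2 (w=1); MST = {1-2(w=1)}
step 2: add edge 1-6 (w=1); MST = {1-2(w=1) 1-6(w=1)}
step 3: add edge 0-2 (w=7); MST = {0-2(w=7) 1-2(w=1) 1-6(w=1)}
step 4: add edge 0-5 (w=7); MST = {0-2(w=7) 0-5(w=7) 1-2(w=1) 1-6(w=1)}
step 5: add edge 3-4 (w=7); MST = {0-2(w=7) 0-5(w=7) 1-2(w=1) 1-6(w=1) 3-4(w=7)}
step 6: add edge 3-8 (w=8); MST = {0-2(w=7) 0-5(w=7) 1-2(w=1) 1-6(w=1) 3-4(w=7) 3-8(w=8)}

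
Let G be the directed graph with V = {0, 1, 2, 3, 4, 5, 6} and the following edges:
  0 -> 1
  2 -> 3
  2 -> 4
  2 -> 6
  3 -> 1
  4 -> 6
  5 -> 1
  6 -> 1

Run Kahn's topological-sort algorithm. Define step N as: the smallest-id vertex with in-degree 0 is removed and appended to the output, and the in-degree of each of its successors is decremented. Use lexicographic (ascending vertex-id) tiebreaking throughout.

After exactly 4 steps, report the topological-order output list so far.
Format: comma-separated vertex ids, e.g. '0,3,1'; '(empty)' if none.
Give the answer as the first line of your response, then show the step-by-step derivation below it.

0,2,3,4

step 1: output 0; order=[0]; indeg=(0,3,0,1,1,0,2)
step 2: output 2; order=[0,2]; indeg=(0,3,0,0,0,0,1)
step 3: output 3; order=[0,2,3]; indeg=(0,2,0,0,0,0,1)
step 4: output 4; order=[0,2,3,4]; indeg=(0,2,0,0,0,0,0)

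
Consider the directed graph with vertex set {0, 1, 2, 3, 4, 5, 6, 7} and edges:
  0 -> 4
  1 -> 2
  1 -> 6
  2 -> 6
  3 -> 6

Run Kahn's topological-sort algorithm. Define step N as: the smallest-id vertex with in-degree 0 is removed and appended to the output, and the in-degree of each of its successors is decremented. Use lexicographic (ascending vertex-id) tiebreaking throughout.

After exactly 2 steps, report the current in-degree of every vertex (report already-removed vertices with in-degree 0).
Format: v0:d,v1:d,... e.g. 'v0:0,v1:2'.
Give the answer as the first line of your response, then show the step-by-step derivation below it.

v0:0,v1:0,v2:0,v3:0,v4:0,v5:0,v6:2,v7:0

step 1: output 0; order=[0]; indeg=(0,0,1,0,0,0,3,0)
step 2: output 1; order=[0,1]; indeg=(0,0,0,0,0,0,2,0)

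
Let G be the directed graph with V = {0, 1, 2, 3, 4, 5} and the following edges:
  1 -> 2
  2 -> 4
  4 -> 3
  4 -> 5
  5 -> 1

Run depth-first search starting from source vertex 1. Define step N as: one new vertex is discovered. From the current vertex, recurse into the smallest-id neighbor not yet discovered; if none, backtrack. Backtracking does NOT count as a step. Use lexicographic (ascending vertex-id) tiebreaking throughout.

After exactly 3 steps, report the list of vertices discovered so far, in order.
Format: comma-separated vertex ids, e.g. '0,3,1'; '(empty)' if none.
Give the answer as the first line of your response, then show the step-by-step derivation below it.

1,2,4

step 1: discover 1; path=1; order=1
step 2: discover 2; path=1>2; order=1,2
step 3: discover 4; path=1>2>4; order=1,2,4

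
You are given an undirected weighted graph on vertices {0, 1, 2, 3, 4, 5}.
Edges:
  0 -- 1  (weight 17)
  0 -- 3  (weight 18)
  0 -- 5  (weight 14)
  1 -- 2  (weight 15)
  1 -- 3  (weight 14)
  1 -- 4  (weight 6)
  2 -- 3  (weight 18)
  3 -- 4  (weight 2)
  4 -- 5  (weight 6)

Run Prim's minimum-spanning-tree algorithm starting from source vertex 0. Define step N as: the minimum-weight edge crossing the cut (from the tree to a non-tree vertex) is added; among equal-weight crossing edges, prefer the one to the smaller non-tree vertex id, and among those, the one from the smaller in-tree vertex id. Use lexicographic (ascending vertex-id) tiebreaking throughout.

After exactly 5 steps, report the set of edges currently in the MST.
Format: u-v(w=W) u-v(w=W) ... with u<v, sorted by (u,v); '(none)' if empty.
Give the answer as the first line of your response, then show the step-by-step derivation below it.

0-5(w=14) 1-2(w=15) 1-4(w=6) 3-4(w=2) 4-5(w=6)

step 1: add edge 0-5 (w=14); MST = {0-5(w=14)}
step 2: add edge 4-5 (w=6); MST = {0-5(w=14) 4-5(w=6)}
step 3: add edge 3-4 (w=2); MST = {0-5(w=14) 3-4(w=2) 4-5(w=6)}
step 4: add edge 1-4 (w=6); MST = {0-5(w=14) 1-4(w=6) 3-4(w=2) 4-5(w=6)}
step 5: add edge 1-2 (w=15); MST = {0-5(w=14) 1-2(w=15) 1-4(w=6) 3-4(w=2) 4-5(w=6)}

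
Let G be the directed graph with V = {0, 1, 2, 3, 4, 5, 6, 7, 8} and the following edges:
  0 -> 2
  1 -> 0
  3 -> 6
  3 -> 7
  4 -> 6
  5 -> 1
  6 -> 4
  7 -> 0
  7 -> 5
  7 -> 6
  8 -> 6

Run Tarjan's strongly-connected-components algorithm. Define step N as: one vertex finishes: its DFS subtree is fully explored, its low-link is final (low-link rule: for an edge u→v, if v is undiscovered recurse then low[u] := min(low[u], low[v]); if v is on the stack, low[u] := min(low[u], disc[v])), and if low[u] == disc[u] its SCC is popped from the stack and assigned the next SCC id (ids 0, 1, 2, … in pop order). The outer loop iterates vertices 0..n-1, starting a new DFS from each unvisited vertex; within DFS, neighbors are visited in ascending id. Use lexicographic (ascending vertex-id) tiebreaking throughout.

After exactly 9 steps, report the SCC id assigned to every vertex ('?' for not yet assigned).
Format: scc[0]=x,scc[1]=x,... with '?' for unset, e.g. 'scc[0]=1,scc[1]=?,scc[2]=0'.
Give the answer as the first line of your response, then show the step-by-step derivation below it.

scc[0]=1,scc[1]=2,scc[2]=0,scc[3]=6,scc[4]=3,scc[5]=4,scc[6]=3,scc[7]=5,scc[8]=7

step 1: low=(low[0]=0,low[1]=?,low[2]=1,low[3]=?,low[4]=?,low[5]=?,low[6]=?,low[7]=?,low[8]=?); scc=(scc[0]=?,scc[1]=?,scc[2]=0,scc[3]=?,scc[4]=?,scc[5]=?,scc[6]=?,scc[7]=?,scc[8]=?)
step 2: low=(low[0]=0,low[1]=?,low[2]=1,low[3]=?,low[4]=?,low[5]=?,low[6]=?,low[7]=?,low[8]=?); scc=(scc[0]=1,scc[1]=?,scc[2]=0,scc[3]=?,scc[4]=?,scc[5]=?,scc[6]=?,scc[7]=?,scc[8]=?)
step 3: low=(low[0]=0,low[1]=2,low[2]=1,low[3]=?,low[4]=?,low[5]=?,low[6]=?,low[7]=?,low[8]=?); scc=(scc[0]=1,scc[1]=2,scc[2]=0,scc[3]=?,scc[4]=?,scc[5]=?,scc[6]=?,scc[7]=?,scc[8]=?)
step 4: low=(low[0]=0,low[1]=2,low[2]=1,low[3]=3,low[4]=4,low[5]=?,low[6]=4,low[7]=?,low[8]=?); scc=(scc[0]=1,scc[1]=2,scc[2]=0,scc[3]=?,scc[4]=?,scc[5]=?,scc[6]=?,scc[7]=?,scc[8]=?)
step 5: low=(low[0]=0,low[1]=2,low[2]=1,low[3]=3,low[4]=4,low[5]=?,low[6]=4,low[7]=?,low[8]=?); scc=(scc[0]=1,scc[1]=2,scc[2]=0,scc[3]=?,scc[4]=3,scc[5]=?,scc[6]=3,scc[7]=?,scc[8]=?)
step 6: low=(low[0]=0,low[1]=2,low[2]=1,low[3]=3,low[4]=4,low[5]=7,low[6]=4,low[7]=6,low[8]=?); scc=(scc[0]=1,scc[1]=2,scc[2]=0,scc[3]=?,scc[4]=3,scc[5]=4,scc[6]=3,scc[7]=?,scc[8]=?)
step 7: low=(low[0]=0,low[1]=2,low[2]=1,low[3]=3,low[4]=4,low[5]=7,low[6]=4,low[7]=6,low[8]=?); scc=(scc[0]=1,scc[1]=2,scc[2]=0,scc[3]=?,scc[4]=3,scc[5]=4,scc[6]=3,scc[7]=5,scc[8]=?)
step 8: low=(low[0]=0,low[1]=2,low[2]=1,low[3]=3,low[4]=4,low[5]=7,low[6]=4,low[7]=6,low[8]=?); scc=(scc[0]=1,scc[1]=2,scc[2]=0,scc[3]=6,scc[4]=3,scc[5]=4,scc[6]=3,scc[7]=5,scc[8]=?)
step 9: low=(low[0]=0,low[1]=2,low[2]=1,low[3]=3,low[4]=4,low[5]=7,low[6]=4,low[7]=6,low[8]=8); scc=(scc[0]=1,scc[1]=2,scc[2]=0,scc[3]=6,scc[4]=3,scc[5]=4,scc[6]=3,scc[7]=5,scc[8]=7)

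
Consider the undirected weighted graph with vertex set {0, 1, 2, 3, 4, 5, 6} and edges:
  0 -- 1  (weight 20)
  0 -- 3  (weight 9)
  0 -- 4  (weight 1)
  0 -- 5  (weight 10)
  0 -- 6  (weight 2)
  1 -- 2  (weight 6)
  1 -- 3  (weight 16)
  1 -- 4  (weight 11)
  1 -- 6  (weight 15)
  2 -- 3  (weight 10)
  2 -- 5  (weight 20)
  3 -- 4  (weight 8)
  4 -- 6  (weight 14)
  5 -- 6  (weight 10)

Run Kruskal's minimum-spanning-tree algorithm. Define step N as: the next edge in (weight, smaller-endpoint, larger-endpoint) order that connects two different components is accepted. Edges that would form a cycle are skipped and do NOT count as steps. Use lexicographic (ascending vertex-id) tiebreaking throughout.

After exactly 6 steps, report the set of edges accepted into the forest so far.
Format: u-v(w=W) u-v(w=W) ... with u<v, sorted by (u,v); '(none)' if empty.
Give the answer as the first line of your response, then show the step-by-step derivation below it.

0-4(w=1) 0-5(w=10) 0-6(w=2) 1-2(w=6) 2-3(w=10) 3-4(w=8)

step 1: add edge 0-4 (w=1); MST = {0-4(w=1)}
step 2: add edge 0-6 (w=2); MST = {0-4(w=1) 0-6(w=2)}
step 3: add edge 1-2 (w=6); MST = {0-4(w=1) 0-6(w=2) 1-2(w=6)}
step 4: add edge 3-4 (w=8); MST = {0-4(w=1) 0-6(w=2) 1-2(w=6) 3-4(w=8)}
step 5: add edge 0-5 (w=10); MST = {0-4(w=1) 0-5(w=10) 0-6(w=2) 1-2(w=6) 3-4(w=8)}
step 6: add edge 2-3 (w=10); MST = {0-4(w=1) 0-5(w=10) 0-6(w=2) 1-2(w=6) 2-3(w=10) 3-4(w=8)}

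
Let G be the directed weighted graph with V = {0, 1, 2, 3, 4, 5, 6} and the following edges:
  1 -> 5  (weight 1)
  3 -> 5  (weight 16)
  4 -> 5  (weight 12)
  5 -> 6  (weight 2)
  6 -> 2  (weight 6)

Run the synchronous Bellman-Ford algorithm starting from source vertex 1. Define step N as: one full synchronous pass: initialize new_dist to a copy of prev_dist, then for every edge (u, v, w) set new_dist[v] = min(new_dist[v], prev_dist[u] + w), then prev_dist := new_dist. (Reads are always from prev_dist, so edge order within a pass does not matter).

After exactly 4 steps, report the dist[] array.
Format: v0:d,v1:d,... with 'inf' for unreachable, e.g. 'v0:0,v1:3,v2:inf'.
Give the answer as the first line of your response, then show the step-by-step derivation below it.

v0:inf,v1:0,v2:9,v3:inf,v4:inf,v5:1,v6:3

step 1: dist = v0:inf,v1:0,v2:inf,v3:inf,v4:inf,v5:1,v6:inf
step 2: dist = v0:inf,v1:0,v2:inf,v3:inf,v4:inf,v5:1,v6:3
step 3: dist = v0:inf,v1:0,v2:9,v3:inf,v4:inf,v5:1,v6:3
step 4: dist = v0:inf,v1:0,v2:9,v3:inf,v4:inf,v5:1,v6:3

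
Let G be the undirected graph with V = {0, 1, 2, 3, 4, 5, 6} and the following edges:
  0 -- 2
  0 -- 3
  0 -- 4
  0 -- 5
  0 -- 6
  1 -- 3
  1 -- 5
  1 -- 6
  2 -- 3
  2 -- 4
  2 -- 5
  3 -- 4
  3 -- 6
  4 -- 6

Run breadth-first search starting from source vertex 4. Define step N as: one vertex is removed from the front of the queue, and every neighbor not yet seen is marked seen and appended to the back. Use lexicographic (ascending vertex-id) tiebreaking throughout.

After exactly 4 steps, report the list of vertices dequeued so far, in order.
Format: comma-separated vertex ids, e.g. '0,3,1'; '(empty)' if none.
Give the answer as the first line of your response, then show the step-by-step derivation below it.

4,0,2,3

step 1: dequeue 4; queue=[0,2,3,6]; order=4
step 2: dequeue 0; queue=[2,3,6,5]; order=4,0
step 3: dequeue 2; queue=[3,6,5]; order=4,0,2
step 4: dequeue 3; queue=[6,5,1]; order=4,0,2,3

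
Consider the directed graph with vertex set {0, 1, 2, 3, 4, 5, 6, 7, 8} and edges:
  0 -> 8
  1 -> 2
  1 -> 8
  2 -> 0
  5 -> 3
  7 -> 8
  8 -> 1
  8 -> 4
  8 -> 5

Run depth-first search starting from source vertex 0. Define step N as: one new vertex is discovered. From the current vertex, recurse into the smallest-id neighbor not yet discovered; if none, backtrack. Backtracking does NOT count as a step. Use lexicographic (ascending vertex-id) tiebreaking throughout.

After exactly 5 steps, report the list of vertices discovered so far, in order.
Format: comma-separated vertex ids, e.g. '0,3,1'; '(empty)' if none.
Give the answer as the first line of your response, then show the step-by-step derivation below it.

0,8,1,2,4

step 1: discover 0; path=0; order=0
step 2: discover 8; path=0>8; order=0,8
step 3: discover 1; path=0>8>1; order=0,8,1
step 4: discover 2; path=0>8>1>2; order=0,8,1,2
step 5: discover 4; path=0>8>4; order=0,8,1,2,4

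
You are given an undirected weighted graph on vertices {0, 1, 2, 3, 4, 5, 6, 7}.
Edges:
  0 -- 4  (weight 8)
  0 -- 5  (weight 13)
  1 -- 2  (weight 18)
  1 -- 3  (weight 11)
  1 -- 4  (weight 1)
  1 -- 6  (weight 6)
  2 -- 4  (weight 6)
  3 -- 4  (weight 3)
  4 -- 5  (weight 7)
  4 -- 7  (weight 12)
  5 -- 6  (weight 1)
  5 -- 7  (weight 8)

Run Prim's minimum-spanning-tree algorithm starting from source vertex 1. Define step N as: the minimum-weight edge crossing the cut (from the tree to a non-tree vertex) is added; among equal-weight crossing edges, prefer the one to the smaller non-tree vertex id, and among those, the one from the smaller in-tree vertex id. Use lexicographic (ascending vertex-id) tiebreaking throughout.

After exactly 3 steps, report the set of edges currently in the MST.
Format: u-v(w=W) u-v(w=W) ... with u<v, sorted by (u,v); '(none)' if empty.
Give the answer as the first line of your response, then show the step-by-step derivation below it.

1-4(w=1) 2-4(w=6) 3-4(w=3)

step 1: add edge 1-4 (w=1); MST = {1-4(w=1)}
step 2: add edge 3-4 (w=3); MST = {1-4(w=1) 3-4(w=3)}
step 3: add edge 2-4 (w=6); MST = {1-4(w=1) 2-4(w=6) 3-4(w=3)}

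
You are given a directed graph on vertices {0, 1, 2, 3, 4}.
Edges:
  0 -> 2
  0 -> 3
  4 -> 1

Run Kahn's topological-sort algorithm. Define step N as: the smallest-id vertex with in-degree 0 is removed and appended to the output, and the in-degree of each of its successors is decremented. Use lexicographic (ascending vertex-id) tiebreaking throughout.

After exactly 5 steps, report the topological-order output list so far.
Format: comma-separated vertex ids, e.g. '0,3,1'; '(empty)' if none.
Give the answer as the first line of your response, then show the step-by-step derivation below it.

0,2,3,4,1

step 1: output 0; order=[0]; indeg=(0,1,0,0,0)
step 2: output 2; order=[0,2]; indeg=(0,1,0,0,0)
step 3: output 3; order=[0,2,3]; indeg=(0,1,0,0,0)
step 4: output 4; order=[0,2,3,4]; indeg=(0,0,0,0,0)
step 5: output 1; order=[0,2,3,4,1]; indeg=(0,0,0,0,0)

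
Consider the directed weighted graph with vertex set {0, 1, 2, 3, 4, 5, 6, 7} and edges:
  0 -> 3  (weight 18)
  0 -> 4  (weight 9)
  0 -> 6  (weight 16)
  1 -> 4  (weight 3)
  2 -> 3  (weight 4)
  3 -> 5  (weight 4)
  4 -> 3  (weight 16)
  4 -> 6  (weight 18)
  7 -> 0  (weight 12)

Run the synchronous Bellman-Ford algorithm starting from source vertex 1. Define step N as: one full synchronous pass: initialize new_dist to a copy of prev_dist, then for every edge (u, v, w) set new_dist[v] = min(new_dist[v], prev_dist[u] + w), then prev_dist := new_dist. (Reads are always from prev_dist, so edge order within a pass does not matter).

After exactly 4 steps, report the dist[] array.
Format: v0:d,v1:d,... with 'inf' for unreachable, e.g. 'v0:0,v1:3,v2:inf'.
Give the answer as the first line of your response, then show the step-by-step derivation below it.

v0:inf,v1:0,v2:inf,v3:19,v4:3,v5:23,v6:21,v7:inf

step 1: dist = v0:inf,v1:0,v2:inf,v3:inf,v4:3,v5:inf,v6:inf,v7:inf
step 2: dist = v0:inf,v1:0,v2:inf,v3:19,v4:3,v5:inf,v6:21,v7:inf
step 3: dist = v0:inf,v1:0,v2:inf,v3:19,v4:3,v5:23,v6:21,v7:inf
step 4: dist = v0:inf,v1:0,v2:inf,v3:19,v4:3,v5:23,v6:21,v7:inf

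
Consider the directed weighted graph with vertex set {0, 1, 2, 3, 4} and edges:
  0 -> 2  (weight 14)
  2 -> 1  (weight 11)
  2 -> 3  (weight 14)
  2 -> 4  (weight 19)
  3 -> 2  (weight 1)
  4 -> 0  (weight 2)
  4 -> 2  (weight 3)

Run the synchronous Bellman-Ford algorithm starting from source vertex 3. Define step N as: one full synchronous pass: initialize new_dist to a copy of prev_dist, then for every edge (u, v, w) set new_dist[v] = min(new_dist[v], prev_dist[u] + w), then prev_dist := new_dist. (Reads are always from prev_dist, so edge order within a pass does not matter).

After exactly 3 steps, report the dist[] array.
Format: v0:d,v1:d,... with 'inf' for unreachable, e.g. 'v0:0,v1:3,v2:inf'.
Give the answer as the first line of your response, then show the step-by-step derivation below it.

v0:22,v1:12,v2:1,v3:0,v4:20

step 1: dist = v0:inf,v1:inf,v2:1,v3:0,v4:inf
step 2: dist = v0:inf,v1:12,v2:1,v3:0,v4:20
step 3: dist = v0:22,v1:12,v2:1,v3:0,v4:20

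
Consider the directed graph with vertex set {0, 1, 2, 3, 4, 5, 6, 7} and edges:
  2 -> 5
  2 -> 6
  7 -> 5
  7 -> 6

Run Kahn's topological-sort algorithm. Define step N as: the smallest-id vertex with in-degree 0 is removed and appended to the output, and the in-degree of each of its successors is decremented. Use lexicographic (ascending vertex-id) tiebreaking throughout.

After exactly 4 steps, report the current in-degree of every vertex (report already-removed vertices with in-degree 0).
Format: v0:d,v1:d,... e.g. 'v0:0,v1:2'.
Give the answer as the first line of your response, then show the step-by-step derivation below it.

v0:0,v1:0,v2:0,v3:0,v4:0,v5:1,v6:1,v7:0

step 1: output 0; order=[0]; indeg=(0,0,0,0,0,2,2,0)
step 2: output 1; order=[0,1]; indeg=(0,0,0,0,0,2,2,0)
step 3: output 2; order=[0,1,2]; indeg=(0,0,0,0,0,1,1,0)
step 4: output 3; order=[0,1,2,3]; indeg=(0,0,0,0,0,1,1,0)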